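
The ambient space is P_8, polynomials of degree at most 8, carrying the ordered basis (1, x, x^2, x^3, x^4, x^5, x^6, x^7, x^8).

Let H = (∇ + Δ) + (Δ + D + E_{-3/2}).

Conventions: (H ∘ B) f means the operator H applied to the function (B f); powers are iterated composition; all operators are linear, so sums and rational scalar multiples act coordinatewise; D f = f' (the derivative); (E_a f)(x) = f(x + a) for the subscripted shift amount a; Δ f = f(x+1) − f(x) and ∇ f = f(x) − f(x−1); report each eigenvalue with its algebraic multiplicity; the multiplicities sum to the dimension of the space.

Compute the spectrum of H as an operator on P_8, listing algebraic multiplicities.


λ = 1 (multiplicity 9)

image of 1: 1
image of x: x + 5/2
image of x^2: x^2 + 5x + 13/4
image of x^3: x^3 + (15/2)x^2 + (39/4)x - 3/8
image of x^4: x^4 + 10x^3 + (39/2)x^2 - (3/2)x + 97/16
image of x^5: x^5 + (25/2)x^4 + (65/2)x^3 - (15/4)x^2 + (485/16)x - 147/32
image of x^6: x^6 + 15x^5 + (195/4)x^4 - (15/2)x^3 + (1455/16)x^2 - (441/16)x + 793/64
image of x^7: x^7 + (35/2)x^6 + (273/4)x^5 - (105/8)x^4 + (3395/16)x^3 - (3087/32)x^2 + (5551/64)x - 1803/128
image of x^8: x^8 + 20x^7 + 91x^6 - 21x^5 + (3395/8)x^4 - (1029/4)x^3 + (5551/16)x^2 - (1803/16)x + 6817/256
the matrix is upper triangular; its diagonal is (1, 1, 1, 1, 1, 1, 1, 1, 1)
for a triangular matrix the eigenvalues are the diagonal entries, with algebraic multiplicity their repetition count


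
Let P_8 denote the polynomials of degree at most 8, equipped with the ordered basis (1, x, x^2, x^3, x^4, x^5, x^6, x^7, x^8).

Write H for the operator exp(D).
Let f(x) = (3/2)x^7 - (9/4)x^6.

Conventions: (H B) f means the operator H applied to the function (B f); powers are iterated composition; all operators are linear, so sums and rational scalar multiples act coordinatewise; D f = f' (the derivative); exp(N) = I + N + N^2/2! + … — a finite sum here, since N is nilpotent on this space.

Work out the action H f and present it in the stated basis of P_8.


the image equals g(x) = (3/2)x^7 + (33/4)x^6 + 18x^5 + (75/4)x^4 + (15/2)x^3 - (9/4)x^2 - 3x - 3/4

order-1 term: (21/2)x^6 - (27/2)x^5
order-2 term: (63/2)x^5 - (135/4)x^4
order-3 term: (105/2)x^4 - 45x^3
order-4 term: (105/2)x^3 - (135/4)x^2
order-5 term: (63/2)x^2 - (27/2)x
order-6 term: (21/2)x - 9/4
order-7 term: 3/2
the series for exp(D) f terminates at order 7
exp(D) f = (3/2)x^7 + (33/4)x^6 + 18x^5 + (75/4)x^4 + (15/2)x^3 - (9/4)x^2 - 3x - 3/4


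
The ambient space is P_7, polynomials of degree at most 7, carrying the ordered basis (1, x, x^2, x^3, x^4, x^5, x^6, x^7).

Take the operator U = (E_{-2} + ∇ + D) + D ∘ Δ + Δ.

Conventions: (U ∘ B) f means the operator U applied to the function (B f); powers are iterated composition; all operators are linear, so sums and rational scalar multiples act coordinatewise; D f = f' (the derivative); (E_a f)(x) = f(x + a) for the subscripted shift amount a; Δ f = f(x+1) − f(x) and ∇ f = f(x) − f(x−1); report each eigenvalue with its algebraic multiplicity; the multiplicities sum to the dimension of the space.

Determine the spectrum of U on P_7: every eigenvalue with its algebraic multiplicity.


λ = 1 (multiplicity 8)

image of 1: 1
image of x: x + 1
image of x^2: x^2 + 2x + 6
image of x^3: x^3 + 3x^2 + 18x - 3
image of x^4: x^4 + 4x^3 + 36x^2 - 12x + 20
image of x^5: x^5 + 5x^4 + 60x^3 - 30x^2 + 100x - 25
image of x^6: x^6 + 6x^5 + 90x^4 - 60x^3 + 300x^2 - 150x + 70
image of x^7: x^7 + 7x^6 + 126x^5 - 105x^4 + 700x^3 - 525x^2 + 490x - 119
the matrix is upper triangular; its diagonal is (1, 1, 1, 1, 1, 1, 1, 1)
for a triangular matrix the eigenvalues are the diagonal entries, with algebraic multiplicity their repetition count


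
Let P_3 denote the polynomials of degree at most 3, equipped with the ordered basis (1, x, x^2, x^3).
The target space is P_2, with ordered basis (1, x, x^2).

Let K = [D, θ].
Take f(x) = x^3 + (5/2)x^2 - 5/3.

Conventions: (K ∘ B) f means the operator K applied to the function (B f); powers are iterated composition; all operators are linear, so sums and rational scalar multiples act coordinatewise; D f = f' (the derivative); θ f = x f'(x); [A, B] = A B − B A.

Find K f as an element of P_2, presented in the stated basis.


g(x) = 3x^2 + 5x

θ f = 3x^3 + 5x^2
D θ f = 9x^2 + 10x
D f = 3x^2 + 5x
θ D f = 6x^2 + 5x
[D, θ] f = 3x^2 + 5x


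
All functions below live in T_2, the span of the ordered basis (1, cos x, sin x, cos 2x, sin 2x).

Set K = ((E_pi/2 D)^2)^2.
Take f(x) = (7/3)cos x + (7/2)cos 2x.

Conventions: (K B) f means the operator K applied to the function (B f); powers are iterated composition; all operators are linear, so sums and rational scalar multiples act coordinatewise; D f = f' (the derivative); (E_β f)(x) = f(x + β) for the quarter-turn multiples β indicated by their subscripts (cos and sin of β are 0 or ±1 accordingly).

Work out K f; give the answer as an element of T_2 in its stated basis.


D f = -(7/3)sin x - 7sin 2x
E_pi/2 D f = -(7/3)cos x + 7sin 2x
D (E_pi/2 D) f = (7/3)sin x + 14cos 2x
E_pi/2 D (E_pi/2 D) f = (7/3)cos x - 14cos 2x
D (E_pi/2 D)^2 f = -(7/3)sin x + 28sin 2x
E_pi/2 D (E_pi/2 D)^2 f = -(7/3)cos x - 28sin 2x
D (E_pi/2 D) (E_pi/2 D)^2 f = (7/3)sin x - 56cos 2x
E_pi/2 D (E_pi/2 D) (E_pi/2 D)^2 f = (7/3)cos x + 56cos 2x

the image equals g(x) = (7/3)cos x + 56cos 2x


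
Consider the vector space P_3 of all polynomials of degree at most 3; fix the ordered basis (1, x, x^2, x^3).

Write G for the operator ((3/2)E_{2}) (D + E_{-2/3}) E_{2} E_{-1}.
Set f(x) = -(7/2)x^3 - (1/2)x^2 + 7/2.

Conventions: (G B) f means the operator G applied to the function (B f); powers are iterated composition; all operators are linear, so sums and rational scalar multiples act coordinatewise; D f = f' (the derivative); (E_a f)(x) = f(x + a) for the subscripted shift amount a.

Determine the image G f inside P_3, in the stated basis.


the image equals g(x) = -(21/4)x^3 - (213/4)x^2 - (741/4)x - 1906/9

E_{-1} f = -(7/2)x^3 + 10x^2 - (19/2)x + 13/2
E_{2} E_{-1} f = -(7/2)x^3 - 11x^2 - (23/2)x - 1/2
D (E_{2} E_{-1}) f = -(21/2)x^2 - 22x - 23/2
E_{-2/3} (E_{2} E_{-1}) f = -(7/2)x^3 - 4x^2 - (3/2)x + 179/54
(D + E_{-2/3}) (E_{2} E_{-1}) f = -(7/2)x^3 - (29/2)x^2 - (47/2)x - 221/27
E_{2} (D + E_{-2/3}) (E_{2} E_{-1}) f = -(7/2)x^3 - (71/2)x^2 - (247/2)x - 3812/27
((3/2)E_{2}) (D + E_{-2/3}) (E_{2} E_{-1}) f = -(21/4)x^3 - (213/4)x^2 - (741/4)x - 1906/9


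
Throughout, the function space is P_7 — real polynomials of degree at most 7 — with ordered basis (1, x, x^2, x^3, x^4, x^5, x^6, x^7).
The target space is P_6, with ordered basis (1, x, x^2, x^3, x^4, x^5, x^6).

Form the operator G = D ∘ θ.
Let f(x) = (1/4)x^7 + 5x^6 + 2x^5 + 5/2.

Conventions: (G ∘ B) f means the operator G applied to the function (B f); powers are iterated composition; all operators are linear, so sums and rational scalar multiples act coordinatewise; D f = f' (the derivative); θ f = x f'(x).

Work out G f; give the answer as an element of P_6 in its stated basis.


θ f = (7/4)x^7 + 30x^6 + 10x^5
D θ f = (49/4)x^6 + 180x^5 + 50x^4

the image equals g(x) = (49/4)x^6 + 180x^5 + 50x^4


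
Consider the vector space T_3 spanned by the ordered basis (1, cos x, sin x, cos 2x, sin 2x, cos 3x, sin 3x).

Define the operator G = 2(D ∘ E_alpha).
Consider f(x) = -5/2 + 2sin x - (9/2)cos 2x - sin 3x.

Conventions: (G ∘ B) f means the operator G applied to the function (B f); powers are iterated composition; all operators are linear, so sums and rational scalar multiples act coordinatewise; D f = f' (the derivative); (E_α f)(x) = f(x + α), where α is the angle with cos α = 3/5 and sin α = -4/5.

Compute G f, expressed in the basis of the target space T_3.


the result is g(x) = (12/5)cos x + (16/5)sin x - (432/25)cos 2x - (126/25)sin 2x + (702/125)cos 3x - (264/125)sin 3x

E_alpha f = -5/2 - (8/5)cos x + (6/5)sin x + (63/50)cos 2x - (108/25)sin 2x + (44/125)cos 3x + (117/125)sin 3x
D E_alpha f = (6/5)cos x + (8/5)sin x - (216/25)cos 2x - (63/25)sin 2x + (351/125)cos 3x - (132/125)sin 3x
(2(D ∘ E_alpha)) f = (12/5)cos x + (16/5)sin x - (432/25)cos 2x - (126/25)sin 2x + (702/125)cos 3x - (264/125)sin 3x


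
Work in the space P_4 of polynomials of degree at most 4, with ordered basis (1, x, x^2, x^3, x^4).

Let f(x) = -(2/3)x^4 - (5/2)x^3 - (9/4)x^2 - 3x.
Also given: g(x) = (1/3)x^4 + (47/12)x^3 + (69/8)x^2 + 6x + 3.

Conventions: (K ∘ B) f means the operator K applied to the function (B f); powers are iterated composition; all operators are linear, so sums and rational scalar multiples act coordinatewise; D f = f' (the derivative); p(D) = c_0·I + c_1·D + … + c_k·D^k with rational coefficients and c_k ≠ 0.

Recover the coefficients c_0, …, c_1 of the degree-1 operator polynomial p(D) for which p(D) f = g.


D^0 f = -(2/3)x^4 - (5/2)x^3 - (9/4)x^2 - 3x
D^1 f = -(8/3)x^3 - (15/2)x^2 - (9/2)x - 3
matching coefficients of g against c_0 f + c_1 Df + … from the top degree down determines the c_i
solution: c_0 = -1/2, c_1 = -1

c_0 = -1/2, c_1 = -1


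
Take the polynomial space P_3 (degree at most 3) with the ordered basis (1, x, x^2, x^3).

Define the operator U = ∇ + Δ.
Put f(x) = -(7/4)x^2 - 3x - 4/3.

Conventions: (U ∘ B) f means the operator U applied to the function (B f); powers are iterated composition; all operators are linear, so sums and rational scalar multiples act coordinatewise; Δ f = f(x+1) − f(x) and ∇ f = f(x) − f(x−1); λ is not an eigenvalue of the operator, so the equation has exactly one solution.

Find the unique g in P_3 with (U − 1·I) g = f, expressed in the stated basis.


g(x) = (7/4)x^2 + 10x + 64/3

write g with unknown coordinates in the stated basis and equate coefficients in (U − 1·I) g = f
solving from the highest basis element down gives g = (7/4)x^2 + 10x + 64/3
check: U g = 7x + 20
so U g − 1·g = -(7/4)x^2 - 3x - 4/3 = f ✓


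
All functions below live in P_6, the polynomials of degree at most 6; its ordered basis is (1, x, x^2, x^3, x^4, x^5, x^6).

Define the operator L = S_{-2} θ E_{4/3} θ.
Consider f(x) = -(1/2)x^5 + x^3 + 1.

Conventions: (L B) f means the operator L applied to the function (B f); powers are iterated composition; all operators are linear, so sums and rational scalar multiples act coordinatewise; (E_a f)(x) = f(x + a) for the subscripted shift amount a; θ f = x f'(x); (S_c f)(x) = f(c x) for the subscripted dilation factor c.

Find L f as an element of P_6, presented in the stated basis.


θ f = -(5/2)x^5 + 3x^3
E_{4/3} θ f = -(5/2)x^5 - (50/3)x^4 - (373/9)x^3 - (1276/27)x^2 - (1904/81)x - 832/243
θ E_{4/3} θ f = -(25/2)x^5 - (200/3)x^4 - (373/3)x^3 - (2552/27)x^2 - (1904/81)x
S_{-2} θ E_{4/3} θ f = 400x^5 - (3200/3)x^4 + (2984/3)x^3 - (10208/27)x^2 + (3808/81)x

the image equals g(x) = 400x^5 - (3200/3)x^4 + (2984/3)x^3 - (10208/27)x^2 + (3808/81)x


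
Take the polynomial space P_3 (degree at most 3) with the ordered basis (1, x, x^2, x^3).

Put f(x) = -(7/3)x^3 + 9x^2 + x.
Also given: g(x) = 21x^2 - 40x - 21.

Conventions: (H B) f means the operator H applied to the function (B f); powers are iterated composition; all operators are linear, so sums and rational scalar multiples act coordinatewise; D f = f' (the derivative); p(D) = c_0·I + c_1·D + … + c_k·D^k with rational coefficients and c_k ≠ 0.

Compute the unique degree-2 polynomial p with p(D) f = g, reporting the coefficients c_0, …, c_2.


D^0 f = -(7/3)x^3 + 9x^2 + x
D^1 f = -7x^2 + 18x + 1
D^2 f = -14x + 18
matching coefficients of g against c_0 f + c_1 Df + … from the top degree down determines the c_i
solution: c_0 = 0, c_1 = -3, c_2 = -1

c_0 = 0, c_1 = -3, c_2 = -1


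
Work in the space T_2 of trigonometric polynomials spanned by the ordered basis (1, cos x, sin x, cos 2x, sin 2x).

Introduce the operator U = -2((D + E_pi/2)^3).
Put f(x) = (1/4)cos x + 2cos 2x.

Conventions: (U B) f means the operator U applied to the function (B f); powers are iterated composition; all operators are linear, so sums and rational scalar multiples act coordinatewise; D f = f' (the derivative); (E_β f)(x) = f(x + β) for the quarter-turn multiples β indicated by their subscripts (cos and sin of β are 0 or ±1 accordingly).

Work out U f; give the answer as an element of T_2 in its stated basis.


the result is g(x) = -4sin x - 44cos 2x - 8sin 2x

D f = -(1/4)sin x - 4sin 2x
E_pi/2 f = -(1/4)sin x - 2cos 2x
(D + E_pi/2) f = -(1/2)sin x - 2cos 2x - 4sin 2x
D (D + E_pi/2) f = -(1/2)cos x - 8cos 2x + 4sin 2x
E_pi/2 (D + E_pi/2) f = -(1/2)cos x + 2cos 2x + 4sin 2x
(D + E_pi/2) (D + E_pi/2) f = -cos x - 6cos 2x + 8sin 2x
D (D + E_pi/2) (D + E_pi/2) f = sin x + 16cos 2x + 12sin 2x
E_pi/2 (D + E_pi/2) (D + E_pi/2) f = sin x + 6cos 2x - 8sin 2x
(D + E_pi/2) (D + E_pi/2) (D + E_pi/2) f = 2sin x + 22cos 2x + 4sin 2x
(-2((D + E_pi/2)^3)) f = -4sin x - 44cos 2x - 8sin 2x


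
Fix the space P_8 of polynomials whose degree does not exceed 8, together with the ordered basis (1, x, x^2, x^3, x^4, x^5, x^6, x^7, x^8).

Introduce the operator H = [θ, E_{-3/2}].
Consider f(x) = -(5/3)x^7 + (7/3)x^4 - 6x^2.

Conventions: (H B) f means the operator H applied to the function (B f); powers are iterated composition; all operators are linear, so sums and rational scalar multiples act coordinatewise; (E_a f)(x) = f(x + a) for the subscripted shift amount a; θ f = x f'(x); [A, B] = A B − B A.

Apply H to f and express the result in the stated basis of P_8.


g(x) = -(35/2)x^6 + (315/2)x^5 - (4725/8)x^4 + (4781/4)x^3 - (44541/32)x^2 + (27963/32)x - 28107/128

E_{-3/2} f = -(5/3)x^7 + (35/2)x^6 - (315/4)x^5 + (4781/24)x^4 - (4949/16)x^3 + (9321/32)x^2 - (9369/64)x + 3429/128
θ E_{-3/2} f = -(35/3)x^7 + 105x^6 - (1575/4)x^5 + (4781/6)x^4 - (14847/16)x^3 + (9321/16)x^2 - (9369/64)x
θ f = -(35/3)x^7 + (28/3)x^4 - 12x^2
E_{-3/2} θ f = -(35/3)x^7 + (245/2)x^6 - (2205/4)x^5 + (33299/24)x^4 - (33971/16)x^3 + (63183/32)x^2 - (65295/64)x + 28107/128
[θ, E_{-3/2}] f = -(35/2)x^6 + (315/2)x^5 - (4725/8)x^4 + (4781/4)x^3 - (44541/32)x^2 + (27963/32)x - 28107/128


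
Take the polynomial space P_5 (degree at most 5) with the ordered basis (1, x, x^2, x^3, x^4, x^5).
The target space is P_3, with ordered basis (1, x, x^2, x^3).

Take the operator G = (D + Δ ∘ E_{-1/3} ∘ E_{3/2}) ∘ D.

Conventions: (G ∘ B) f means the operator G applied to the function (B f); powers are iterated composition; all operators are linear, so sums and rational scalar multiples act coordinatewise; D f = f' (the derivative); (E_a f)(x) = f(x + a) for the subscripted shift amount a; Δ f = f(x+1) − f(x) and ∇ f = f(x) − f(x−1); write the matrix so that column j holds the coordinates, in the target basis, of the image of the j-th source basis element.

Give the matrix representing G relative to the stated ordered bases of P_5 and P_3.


the matrix is [[0, 0, 4, 10, 103/3, 2725/27]; [0, 0, 0, 12, 40, 515/3]; [0, 0, 0, 0, 24, 100]; [0, 0, 0, 0, 0, 40]] (rows listed top to bottom)

image of 1: 0
image of x: 0
image of x^2: 4
image of x^3: 12x + 10
image of x^4: 24x^2 + 40x + 103/3
image of x^5: 40x^3 + 100x^2 + (515/3)x + 2725/27
each image's coordinates form column j of the matrix


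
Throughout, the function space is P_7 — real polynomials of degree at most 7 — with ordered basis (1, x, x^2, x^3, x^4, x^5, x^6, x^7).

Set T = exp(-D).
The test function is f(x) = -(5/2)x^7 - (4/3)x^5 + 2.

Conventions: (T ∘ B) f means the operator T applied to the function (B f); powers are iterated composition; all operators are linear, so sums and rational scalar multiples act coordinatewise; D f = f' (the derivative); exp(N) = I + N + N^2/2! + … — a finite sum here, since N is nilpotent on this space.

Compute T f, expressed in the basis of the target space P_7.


order-1 term: (35/2)x^6 + (20/3)x^4
order-2 term: -(105/2)x^5 - (40/3)x^3
order-3 term: (175/2)x^4 + (40/3)x^2
order-4 term: -(175/2)x^3 - (20/3)x
order-5 term: (105/2)x^2 + 4/3
order-6 term: -(35/2)x
order-7 term: 5/2
the series for exp(-D) f terminates at order 7
exp(-D) f = -(5/2)x^7 + (35/2)x^6 - (323/6)x^5 + (565/6)x^4 - (605/6)x^3 + (395/6)x^2 - (145/6)x + 35/6

g(x) = -(5/2)x^7 + (35/2)x^6 - (323/6)x^5 + (565/6)x^4 - (605/6)x^3 + (395/6)x^2 - (145/6)x + 35/6


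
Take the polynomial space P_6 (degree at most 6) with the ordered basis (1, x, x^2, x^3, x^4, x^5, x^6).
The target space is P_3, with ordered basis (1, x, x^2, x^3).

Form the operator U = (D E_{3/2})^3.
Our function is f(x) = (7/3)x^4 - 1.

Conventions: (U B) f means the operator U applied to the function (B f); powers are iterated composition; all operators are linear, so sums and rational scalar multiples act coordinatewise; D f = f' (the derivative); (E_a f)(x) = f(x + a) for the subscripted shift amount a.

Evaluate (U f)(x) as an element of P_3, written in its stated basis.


E_{3/2} f = (7/3)x^4 + 14x^3 + (63/2)x^2 + (63/2)x + 173/16
D E_{3/2} f = (28/3)x^3 + 42x^2 + 63x + 63/2
E_{3/2} (D E_{3/2}) f = (28/3)x^3 + 84x^2 + 252x + 252
D E_{3/2} (D E_{3/2}) f = 28x^2 + 168x + 252
E_{3/2} (D E_{3/2}) (D E_{3/2}) f = 28x^2 + 252x + 567
D E_{3/2} (D E_{3/2}) (D E_{3/2}) f = 56x + 252

the result is g(x) = 56x + 252


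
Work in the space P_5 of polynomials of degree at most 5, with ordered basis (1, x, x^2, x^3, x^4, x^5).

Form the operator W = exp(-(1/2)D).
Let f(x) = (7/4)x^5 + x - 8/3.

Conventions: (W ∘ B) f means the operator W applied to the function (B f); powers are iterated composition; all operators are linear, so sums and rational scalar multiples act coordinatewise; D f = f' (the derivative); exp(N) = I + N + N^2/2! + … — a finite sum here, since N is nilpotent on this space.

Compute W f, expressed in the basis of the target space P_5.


g(x) = (7/4)x^5 - (35/8)x^4 + (35/8)x^3 - (35/16)x^2 + (99/64)x - 1237/384

order-1 term: -(35/8)x^4 - 1/2
order-2 term: (35/8)x^3
order-3 term: -(35/16)x^2
order-4 term: (35/64)x
order-5 term: -7/128
the series for exp(-(1/2)D) f terminates at order 5
exp(-(1/2)D) f = (7/4)x^5 - (35/8)x^4 + (35/8)x^3 - (35/16)x^2 + (99/64)x - 1237/384


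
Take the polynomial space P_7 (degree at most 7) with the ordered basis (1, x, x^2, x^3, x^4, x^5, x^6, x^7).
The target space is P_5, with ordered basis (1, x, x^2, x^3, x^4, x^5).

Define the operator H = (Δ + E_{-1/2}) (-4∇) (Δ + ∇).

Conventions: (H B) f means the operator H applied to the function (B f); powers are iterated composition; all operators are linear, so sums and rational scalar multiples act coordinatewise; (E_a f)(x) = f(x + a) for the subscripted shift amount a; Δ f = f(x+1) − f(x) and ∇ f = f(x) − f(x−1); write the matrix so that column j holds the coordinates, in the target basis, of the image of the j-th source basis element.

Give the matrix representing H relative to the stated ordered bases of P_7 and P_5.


the matrix is [[0, 0, -16, 0, -136, 120, -931, 1365]; [0, 0, 0, -48, 0, -680, 720, -6517]; [0, 0, 0, 0, -96, 0, -2040, 2520]; [0, 0, 0, 0, 0, -160, 0, -4760]; [0, 0, 0, 0, 0, 0, -240, 0]; [0, 0, 0, 0, 0, 0, 0, -336]] (rows listed top to bottom)

image of 1: 0
image of x: 0
image of x^2: -16
image of x^3: -48x
image of x^4: -96x^2 - 136
image of x^5: -160x^3 - 680x + 120
image of x^6: -240x^4 - 2040x^2 + 720x - 931
image of x^7: -336x^5 - 4760x^3 + 2520x^2 - 6517x + 1365
each image's coordinates form column j of the matrix


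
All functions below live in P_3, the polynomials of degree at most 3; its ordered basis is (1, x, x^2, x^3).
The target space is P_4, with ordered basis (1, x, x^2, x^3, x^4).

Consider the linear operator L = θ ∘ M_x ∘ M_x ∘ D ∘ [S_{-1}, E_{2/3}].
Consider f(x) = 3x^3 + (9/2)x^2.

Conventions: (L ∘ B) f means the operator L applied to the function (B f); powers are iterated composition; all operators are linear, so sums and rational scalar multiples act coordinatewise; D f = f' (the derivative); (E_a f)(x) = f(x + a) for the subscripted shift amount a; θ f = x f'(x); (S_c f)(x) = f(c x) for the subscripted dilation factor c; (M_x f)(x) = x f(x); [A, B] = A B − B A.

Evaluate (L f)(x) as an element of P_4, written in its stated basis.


g(x) = 72x^3 - 24x^2

E_{2/3} f = 3x^3 + (21/2)x^2 + 10x + 26/9
S_{-1} E_{2/3} f = -3x^3 + (21/2)x^2 - 10x + 26/9
S_{-1} f = -3x^3 + (9/2)x^2
E_{2/3} S_{-1} f = -3x^3 - (3/2)x^2 + 2x + 10/9
[S_{-1}, E_{2/3}] f = 12x^2 - 12x + 16/9
D [S_{-1}, E_{2/3}] f = 24x - 12
M_x D [S_{-1}, E_{2/3}] f = 24x^2 - 12x
M_x (M_x ∘ D) [S_{-1}, E_{2/3}] f = 24x^3 - 12x^2
θ M_x (M_x ∘ D) [S_{-1}, E_{2/3}] f = 72x^3 - 24x^2


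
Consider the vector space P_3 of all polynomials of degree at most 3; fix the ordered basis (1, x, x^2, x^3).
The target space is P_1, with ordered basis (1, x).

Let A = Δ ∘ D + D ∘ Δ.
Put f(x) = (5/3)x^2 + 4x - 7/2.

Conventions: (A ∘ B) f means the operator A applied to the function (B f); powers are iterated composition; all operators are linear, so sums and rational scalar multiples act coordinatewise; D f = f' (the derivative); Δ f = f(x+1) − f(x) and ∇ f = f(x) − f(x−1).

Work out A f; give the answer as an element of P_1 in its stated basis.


g(x) = 20/3

D f = (10/3)x + 4
Δ D f = 10/3
Δ f = (10/3)x + 17/3
D Δ f = 10/3
(Δ ∘ D + D ∘ Δ) f = 20/3


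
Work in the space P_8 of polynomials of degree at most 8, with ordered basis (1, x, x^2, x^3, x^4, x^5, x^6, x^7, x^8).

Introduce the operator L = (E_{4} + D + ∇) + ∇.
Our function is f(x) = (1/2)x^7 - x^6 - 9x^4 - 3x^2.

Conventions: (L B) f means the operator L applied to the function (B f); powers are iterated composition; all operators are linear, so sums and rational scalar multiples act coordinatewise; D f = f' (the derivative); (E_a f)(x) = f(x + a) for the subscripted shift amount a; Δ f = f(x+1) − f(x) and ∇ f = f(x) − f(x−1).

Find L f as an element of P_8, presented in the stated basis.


the result is g(x) = (1/2)x^7 + (47/2)x^6 + 105x^5 + 936x^4 + 2873x^3 + 6204x^2 + 5755x + 1771

E_{4} f = (1/2)x^7 + 13x^6 + 144x^5 + 871x^4 + 3056x^3 + 6045x^2 + 5864x + 1744
D f = (7/2)x^6 - 6x^5 - 36x^3 - 6x
∇ f = (7/2)x^6 - (33/2)x^5 + (65/2)x^4 - (147/2)x^3 + (159/2)x^2 - (103/2)x + 27/2
(E_{4} + D + ∇) f = (1/2)x^7 + 20x^6 + (243/2)x^5 + (1807/2)x^4 + (5893/2)x^3 + (12249/2)x^2 + (11613/2)x + 3515/2
∇ f = (7/2)x^6 - (33/2)x^5 + (65/2)x^4 - (147/2)x^3 + (159/2)x^2 - (103/2)x + 27/2
((E_{4} + D + ∇) + ∇) f = (1/2)x^7 + (47/2)x^6 + 105x^5 + 936x^4 + 2873x^3 + 6204x^2 + 5755x + 1771


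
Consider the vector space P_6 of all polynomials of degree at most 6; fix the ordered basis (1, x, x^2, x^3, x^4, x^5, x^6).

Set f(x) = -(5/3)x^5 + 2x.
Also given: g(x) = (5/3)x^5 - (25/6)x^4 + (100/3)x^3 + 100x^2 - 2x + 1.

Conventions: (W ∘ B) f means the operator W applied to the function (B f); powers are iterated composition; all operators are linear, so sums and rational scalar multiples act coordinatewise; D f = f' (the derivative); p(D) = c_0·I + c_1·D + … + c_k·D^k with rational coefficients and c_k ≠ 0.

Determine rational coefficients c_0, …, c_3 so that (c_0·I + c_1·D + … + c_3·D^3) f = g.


D^0 f = -(5/3)x^5 + 2x
D^1 f = -(25/3)x^4 + 2
D^2 f = -(100/3)x^3
D^3 f = -100x^2
matching coefficients of g against c_0 f + c_1 Df + … from the top degree down determines the c_i
solution: c_0 = -1, c_1 = 1/2, c_2 = -1, c_3 = -1

p(D) = -I + (1/2)·D − D^2 − D^3, i.e. c_0 = -1, c_1 = 1/2, c_2 = -1, c_3 = -1


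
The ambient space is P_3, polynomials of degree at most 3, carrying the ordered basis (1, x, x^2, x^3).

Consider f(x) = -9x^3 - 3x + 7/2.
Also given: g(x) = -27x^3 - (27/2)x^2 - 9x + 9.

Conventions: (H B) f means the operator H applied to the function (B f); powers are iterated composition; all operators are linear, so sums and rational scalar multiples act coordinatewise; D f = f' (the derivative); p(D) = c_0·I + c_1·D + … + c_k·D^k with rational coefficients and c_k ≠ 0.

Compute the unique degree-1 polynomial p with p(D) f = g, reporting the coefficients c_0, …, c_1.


p(D) = 3·I + (1/2)·D, i.e. c_0 = 3, c_1 = 1/2

D^0 f = -9x^3 - 3x + 7/2
D^1 f = -27x^2 - 3
matching coefficients of g against c_0 f + c_1 Df + … from the top degree down determines the c_i
solution: c_0 = 3, c_1 = 1/2


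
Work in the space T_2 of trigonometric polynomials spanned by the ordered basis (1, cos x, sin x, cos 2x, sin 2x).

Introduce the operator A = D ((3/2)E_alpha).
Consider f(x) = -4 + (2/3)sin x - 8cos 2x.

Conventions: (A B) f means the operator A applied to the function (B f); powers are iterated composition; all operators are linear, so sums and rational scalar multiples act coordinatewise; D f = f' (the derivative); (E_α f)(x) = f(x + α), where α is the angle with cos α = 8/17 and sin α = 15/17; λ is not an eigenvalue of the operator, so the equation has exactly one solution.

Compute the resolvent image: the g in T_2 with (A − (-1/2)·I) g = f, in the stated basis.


write g with unknown coordinates in the stated basis and equate coefficients in (A − (-1/2)·I) g = f
solving from the highest basis element down gives g = -8 - (2/5)cos x - (7/15)sin x + (18416/7813)cos 2x + (15456/7813)sin 2x
check: A g = (1/5)cos x + (9/10)sin x - (71712/7813)cos 2x - (7728/7813)sin 2x
so A g − (-1/2)·g = -4 + (2/3)sin x - 8cos 2x = f ✓

the image equals g(x) = -8 - (2/5)cos x - (7/15)sin x + (18416/7813)cos 2x + (15456/7813)sin 2x


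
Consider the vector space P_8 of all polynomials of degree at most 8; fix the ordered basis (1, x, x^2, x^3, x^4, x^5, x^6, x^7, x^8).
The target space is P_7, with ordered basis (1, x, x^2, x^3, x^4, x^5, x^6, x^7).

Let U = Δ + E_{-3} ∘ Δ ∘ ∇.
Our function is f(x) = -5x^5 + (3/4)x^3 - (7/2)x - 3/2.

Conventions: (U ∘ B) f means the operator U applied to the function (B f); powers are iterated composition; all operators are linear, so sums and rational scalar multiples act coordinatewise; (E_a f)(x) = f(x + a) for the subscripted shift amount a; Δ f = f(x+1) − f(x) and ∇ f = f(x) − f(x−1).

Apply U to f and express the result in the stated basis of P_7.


Δ f = -25x^4 - 50x^3 - (191/4)x^2 - (91/4)x - 31/4
∇ f = -25x^4 + 50x^3 - (191/4)x^2 + (91/4)x - 31/4
Δ ∇ f = -100x^3 - (91/2)x
E_{-3} Δ ∇ f = -100x^3 + 900x^2 - (5491/2)x + 5673/2
(Δ + E_{-3} ∘ Δ ∘ ∇) f = -25x^4 - 150x^3 + (3409/4)x^2 - (11073/4)x + 11315/4

the result is g(x) = -25x^4 - 150x^3 + (3409/4)x^2 - (11073/4)x + 11315/4


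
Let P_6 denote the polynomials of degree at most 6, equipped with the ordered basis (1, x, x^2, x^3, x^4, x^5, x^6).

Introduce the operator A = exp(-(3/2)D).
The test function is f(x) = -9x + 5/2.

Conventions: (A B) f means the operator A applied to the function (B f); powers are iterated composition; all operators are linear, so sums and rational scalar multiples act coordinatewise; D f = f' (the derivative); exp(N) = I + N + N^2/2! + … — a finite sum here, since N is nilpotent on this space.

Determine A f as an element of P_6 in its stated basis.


order-1 term: 27/2
the series for exp(-(3/2)D) f terminates at order 1
exp(-(3/2)D) f = -9x + 16

the result is g(x) = -9x + 16


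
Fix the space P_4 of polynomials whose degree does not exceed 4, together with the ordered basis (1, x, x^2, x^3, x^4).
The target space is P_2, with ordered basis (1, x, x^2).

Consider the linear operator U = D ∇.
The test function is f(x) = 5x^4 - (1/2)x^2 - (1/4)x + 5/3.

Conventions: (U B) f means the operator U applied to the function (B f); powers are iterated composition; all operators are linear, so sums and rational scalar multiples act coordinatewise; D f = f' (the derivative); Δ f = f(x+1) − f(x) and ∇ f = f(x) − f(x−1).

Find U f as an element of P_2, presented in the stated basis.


∇ f = 20x^3 - 30x^2 + 19x - 19/4
D ∇ f = 60x^2 - 60x + 19

g(x) = 60x^2 - 60x + 19


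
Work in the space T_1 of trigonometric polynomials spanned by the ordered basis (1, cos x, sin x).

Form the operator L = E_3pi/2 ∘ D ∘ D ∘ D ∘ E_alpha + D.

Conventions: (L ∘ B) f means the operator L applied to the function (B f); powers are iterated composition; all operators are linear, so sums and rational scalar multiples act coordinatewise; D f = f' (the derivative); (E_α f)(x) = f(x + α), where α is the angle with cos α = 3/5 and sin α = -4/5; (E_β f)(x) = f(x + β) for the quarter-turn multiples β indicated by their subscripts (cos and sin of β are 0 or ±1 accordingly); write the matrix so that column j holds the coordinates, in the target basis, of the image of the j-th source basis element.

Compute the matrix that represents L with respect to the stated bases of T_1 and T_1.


the matrix is [[0, 0, 0]; [0, -3/5, 9/5]; [0, -9/5, -3/5]] (rows listed top to bottom)

image of 1: 0
image of cos x: -(3/5)cos x - (9/5)sin x
image of sin x: (9/5)cos x - (3/5)sin x
each image's coordinates form column j of the matrix


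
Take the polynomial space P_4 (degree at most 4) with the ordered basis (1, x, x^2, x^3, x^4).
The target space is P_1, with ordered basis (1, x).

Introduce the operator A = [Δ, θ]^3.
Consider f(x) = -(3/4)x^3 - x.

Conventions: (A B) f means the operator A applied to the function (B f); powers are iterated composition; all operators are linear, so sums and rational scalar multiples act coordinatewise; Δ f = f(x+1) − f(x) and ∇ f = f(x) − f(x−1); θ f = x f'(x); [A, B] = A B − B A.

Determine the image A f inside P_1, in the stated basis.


the image equals g(x) = -9/2

θ f = -(9/4)x^3 - x
Δ θ f = -(27/4)x^2 - (27/4)x - 13/4
Δ f = -(9/4)x^2 - (9/4)x - 7/4
θ Δ f = -(9/2)x^2 - (9/4)x
[Δ, θ] f = -(9/4)x^2 - (9/2)x - 13/4
θ [Δ, θ] f = -(9/2)x^2 - (9/2)x
Δ θ [Δ, θ] f = -9x - 9
Δ [Δ, θ] f = -(9/2)x - 27/4
θ Δ [Δ, θ] f = -(9/2)x
[Δ, θ] [Δ, θ] f = -(9/2)x - 9
θ [Δ, θ] [Δ, θ] f = -(9/2)x
Δ θ [Δ, θ] [Δ, θ] f = -9/2
Δ [Δ, θ] [Δ, θ] f = -9/2
θ Δ [Δ, θ] [Δ, θ] f = 0
[Δ, θ] [Δ, θ] [Δ, θ] f = -9/2


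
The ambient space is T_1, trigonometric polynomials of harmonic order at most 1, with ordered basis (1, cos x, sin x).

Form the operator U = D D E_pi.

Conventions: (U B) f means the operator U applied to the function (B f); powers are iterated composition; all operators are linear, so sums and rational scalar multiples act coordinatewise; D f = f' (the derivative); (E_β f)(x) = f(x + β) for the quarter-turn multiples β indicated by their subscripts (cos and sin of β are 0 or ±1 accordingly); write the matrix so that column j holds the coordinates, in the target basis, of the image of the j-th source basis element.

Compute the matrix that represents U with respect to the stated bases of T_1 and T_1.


the matrix is [[0, 0, 0]; [0, 1, 0]; [0, 0, 1]] (rows listed top to bottom)

image of 1: 0
image of cos x: cos x
image of sin x: sin x
each image's coordinates form column j of the matrix


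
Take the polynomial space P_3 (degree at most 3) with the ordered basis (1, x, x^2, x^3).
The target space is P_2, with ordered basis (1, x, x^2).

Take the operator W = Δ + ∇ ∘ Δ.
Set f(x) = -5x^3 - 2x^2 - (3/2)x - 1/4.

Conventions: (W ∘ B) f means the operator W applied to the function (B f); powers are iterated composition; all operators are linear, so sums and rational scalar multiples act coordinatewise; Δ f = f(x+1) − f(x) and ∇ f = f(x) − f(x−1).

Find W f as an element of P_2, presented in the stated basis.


the result is g(x) = -15x^2 - 49x - 25/2

Δ f = -15x^2 - 19x - 17/2
Δ f = -15x^2 - 19x - 17/2
∇ Δ f = -30x - 4
(Δ + ∇ ∘ Δ) f = -15x^2 - 49x - 25/2


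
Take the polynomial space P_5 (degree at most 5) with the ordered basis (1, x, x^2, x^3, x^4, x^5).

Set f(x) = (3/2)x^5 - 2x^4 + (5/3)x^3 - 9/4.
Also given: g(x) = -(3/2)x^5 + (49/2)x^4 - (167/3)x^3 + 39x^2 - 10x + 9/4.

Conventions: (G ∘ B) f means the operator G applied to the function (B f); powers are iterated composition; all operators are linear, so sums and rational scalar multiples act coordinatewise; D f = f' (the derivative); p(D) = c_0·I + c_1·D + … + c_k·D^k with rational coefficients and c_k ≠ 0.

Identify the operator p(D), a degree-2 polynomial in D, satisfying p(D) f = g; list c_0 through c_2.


c_0 = -1, c_1 = 3, c_2 = -1

D^0 f = (3/2)x^5 - 2x^4 + (5/3)x^3 - 9/4
D^1 f = (15/2)x^4 - 8x^3 + 5x^2
D^2 f = 30x^3 - 24x^2 + 10x
matching coefficients of g against c_0 f + c_1 Df + … from the top degree down determines the c_i
solution: c_0 = -1, c_1 = 3, c_2 = -1


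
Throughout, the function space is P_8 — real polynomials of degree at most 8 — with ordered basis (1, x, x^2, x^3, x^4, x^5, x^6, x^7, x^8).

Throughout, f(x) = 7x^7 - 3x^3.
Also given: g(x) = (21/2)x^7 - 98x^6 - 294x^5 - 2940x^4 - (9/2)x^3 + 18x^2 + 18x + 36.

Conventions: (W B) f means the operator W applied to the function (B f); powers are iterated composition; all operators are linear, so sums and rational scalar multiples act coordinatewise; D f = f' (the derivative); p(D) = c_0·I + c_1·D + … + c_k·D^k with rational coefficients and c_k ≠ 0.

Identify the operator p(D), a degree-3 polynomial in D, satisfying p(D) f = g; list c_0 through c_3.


p(D) = (3/2)·I − 2·D − D^2 − 2·D^3, i.e. c_0 = 3/2, c_1 = -2, c_2 = -1, c_3 = -2

D^0 f = 7x^7 - 3x^3
D^1 f = 49x^6 - 9x^2
D^2 f = 294x^5 - 18x
D^3 f = 1470x^4 - 18
matching coefficients of g against c_0 f + c_1 Df + … from the top degree down determines the c_i
solution: c_0 = 3/2, c_1 = -2, c_2 = -1, c_3 = -2


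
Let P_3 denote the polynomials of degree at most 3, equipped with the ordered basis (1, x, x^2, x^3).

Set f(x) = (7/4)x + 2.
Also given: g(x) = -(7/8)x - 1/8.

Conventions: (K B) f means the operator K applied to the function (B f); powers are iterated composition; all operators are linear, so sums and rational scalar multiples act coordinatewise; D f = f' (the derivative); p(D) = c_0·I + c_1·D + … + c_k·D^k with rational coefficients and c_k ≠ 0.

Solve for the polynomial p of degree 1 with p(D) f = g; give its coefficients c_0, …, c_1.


c_0 = -1/2, c_1 = 1/2

D^0 f = (7/4)x + 2
D^1 f = 7/4
matching coefficients of g against c_0 f + c_1 Df + … from the top degree down determines the c_i
solution: c_0 = -1/2, c_1 = 1/2


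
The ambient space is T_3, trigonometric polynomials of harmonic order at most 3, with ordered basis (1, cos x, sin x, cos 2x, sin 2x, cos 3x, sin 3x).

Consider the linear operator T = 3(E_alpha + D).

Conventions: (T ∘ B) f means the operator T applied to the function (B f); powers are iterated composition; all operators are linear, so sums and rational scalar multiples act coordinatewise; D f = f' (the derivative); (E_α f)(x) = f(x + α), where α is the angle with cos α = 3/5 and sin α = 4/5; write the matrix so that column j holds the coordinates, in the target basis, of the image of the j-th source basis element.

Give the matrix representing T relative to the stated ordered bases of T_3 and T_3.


the matrix is [[3, 0, 0, 0, 0, 0, 0]; [0, 9/5, 27/5, 0, 0, 0, 0]; [0, -27/5, 9/5, 0, 0, 0, 0]; [0, 0, 0, -21/25, 222/25, 0, 0]; [0, 0, 0, -222/25, -21/25, 0, 0]; [0, 0, 0, 0, 0, -351/125, 1257/125]; [0, 0, 0, 0, 0, -1257/125, -351/125]] (rows listed top to bottom)

image of 1: 3
image of cos x: (9/5)cos x - (27/5)sin x
image of sin x: (27/5)cos x + (9/5)sin x
image of cos 2x: -(21/25)cos 2x - (222/25)sin 2x
image of sin 2x: (222/25)cos 2x - (21/25)sin 2x
image of cos 3x: -(351/125)cos 3x - (1257/125)sin 3x
image of sin 3x: (1257/125)cos 3x - (351/125)sin 3x
each image's coordinates form column j of the matrix


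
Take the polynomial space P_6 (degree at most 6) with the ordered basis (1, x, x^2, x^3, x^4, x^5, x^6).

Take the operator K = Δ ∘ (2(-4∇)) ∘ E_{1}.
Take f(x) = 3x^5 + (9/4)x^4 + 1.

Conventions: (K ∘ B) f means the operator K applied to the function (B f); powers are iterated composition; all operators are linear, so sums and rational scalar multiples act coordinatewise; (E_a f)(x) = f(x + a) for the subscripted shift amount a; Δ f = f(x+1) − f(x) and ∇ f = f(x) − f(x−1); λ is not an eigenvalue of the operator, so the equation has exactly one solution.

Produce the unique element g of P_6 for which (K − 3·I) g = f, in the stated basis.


the result is g(x) = -x^5 - (3/4)x^4 + (160/3)x^3 + 184x^2 - (1856/3)x - 1727

write g with unknown coordinates in the stated basis and equate coefficients in (K − 3·I) g = f
solving from the highest basis element down gives g = -x^5 - (3/4)x^4 + (160/3)x^3 + 184x^2 - (1856/3)x - 1727
check: K g = 160x^3 + 552x^2 - 1856x - 5180
so K g − 3·g = 3x^5 + (9/4)x^4 + 1 = f ✓


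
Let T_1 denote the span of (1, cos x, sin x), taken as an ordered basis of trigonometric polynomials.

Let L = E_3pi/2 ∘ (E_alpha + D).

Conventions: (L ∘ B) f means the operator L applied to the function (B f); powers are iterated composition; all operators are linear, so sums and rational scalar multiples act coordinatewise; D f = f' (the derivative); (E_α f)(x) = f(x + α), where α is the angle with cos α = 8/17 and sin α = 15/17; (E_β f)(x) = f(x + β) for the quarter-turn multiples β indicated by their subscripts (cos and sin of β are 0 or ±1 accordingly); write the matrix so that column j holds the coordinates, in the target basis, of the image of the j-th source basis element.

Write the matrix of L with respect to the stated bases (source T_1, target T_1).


the matrix is [[1, 0, 0]; [0, 32/17, -8/17]; [0, 8/17, 32/17]] (rows listed top to bottom)

image of 1: 1
image of cos x: (32/17)cos x + (8/17)sin x
image of sin x: -(8/17)cos x + (32/17)sin x
each image's coordinates form column j of the matrix


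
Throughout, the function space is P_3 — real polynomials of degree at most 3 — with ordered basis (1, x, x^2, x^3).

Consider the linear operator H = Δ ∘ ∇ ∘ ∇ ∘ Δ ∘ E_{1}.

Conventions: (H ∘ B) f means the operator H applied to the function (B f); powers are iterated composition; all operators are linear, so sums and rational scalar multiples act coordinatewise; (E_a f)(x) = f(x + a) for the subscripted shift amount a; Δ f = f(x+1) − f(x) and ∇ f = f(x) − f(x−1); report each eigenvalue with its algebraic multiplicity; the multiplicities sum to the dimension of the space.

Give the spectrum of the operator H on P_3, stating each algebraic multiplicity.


λ = 0 (multiplicity 4)

image of 1: 0
image of x: 0
image of x^2: 0
image of x^3: 0
the matrix is upper triangular; its diagonal is (0, 0, 0, 0)
for a triangular matrix the eigenvalues are the diagonal entries, with algebraic multiplicity their repetition count


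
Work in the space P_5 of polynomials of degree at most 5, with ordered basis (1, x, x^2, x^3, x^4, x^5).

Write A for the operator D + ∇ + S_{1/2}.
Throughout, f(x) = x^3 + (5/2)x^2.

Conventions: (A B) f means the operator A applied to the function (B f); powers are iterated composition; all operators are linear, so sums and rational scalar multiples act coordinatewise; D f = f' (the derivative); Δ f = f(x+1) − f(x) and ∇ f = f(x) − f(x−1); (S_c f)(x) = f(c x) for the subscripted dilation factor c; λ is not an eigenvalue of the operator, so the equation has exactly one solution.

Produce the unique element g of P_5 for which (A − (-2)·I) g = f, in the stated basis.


write g with unknown coordinates in the stated basis and equate coefficients in (A − (-2)·I) g = f
solving from the highest basis element down gives g = (8/17)x^3 - (22/153)x^2 + (608/765)x - 562/765
check: A g = (1/17)x^3 + (853/306)x^2 - (1216/765)x + 1124/765
so A g − (-2)·g = x^3 + (5/2)x^2 = f ✓

the image equals g(x) = (8/17)x^3 - (22/153)x^2 + (608/765)x - 562/765


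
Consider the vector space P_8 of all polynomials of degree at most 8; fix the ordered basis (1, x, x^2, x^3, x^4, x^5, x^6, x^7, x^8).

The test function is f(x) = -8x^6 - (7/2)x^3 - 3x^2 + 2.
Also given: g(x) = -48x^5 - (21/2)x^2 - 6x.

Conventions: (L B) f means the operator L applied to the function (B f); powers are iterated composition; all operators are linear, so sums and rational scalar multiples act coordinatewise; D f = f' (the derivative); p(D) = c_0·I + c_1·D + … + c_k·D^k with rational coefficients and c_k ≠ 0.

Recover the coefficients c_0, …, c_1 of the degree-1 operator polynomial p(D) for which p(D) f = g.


p(D) = D, i.e. c_0 = 0, c_1 = 1

D^0 f = -8x^6 - (7/2)x^3 - 3x^2 + 2
D^1 f = -48x^5 - (21/2)x^2 - 6x
matching coefficients of g against c_0 f + c_1 Df + … from the top degree down determines the c_i
solution: c_0 = 0, c_1 = 1
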